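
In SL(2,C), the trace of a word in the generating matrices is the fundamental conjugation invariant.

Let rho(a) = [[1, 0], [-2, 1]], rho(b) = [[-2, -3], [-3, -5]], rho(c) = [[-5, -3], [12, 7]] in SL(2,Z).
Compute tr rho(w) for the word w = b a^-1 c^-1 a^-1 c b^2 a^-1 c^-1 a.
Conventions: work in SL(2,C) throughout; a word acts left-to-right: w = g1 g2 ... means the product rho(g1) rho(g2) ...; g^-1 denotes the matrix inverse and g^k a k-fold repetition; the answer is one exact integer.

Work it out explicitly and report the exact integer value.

rho(b) = [[-2, -3], [-3, -5]]
... * rho(a^-1) = [[1, 0], [2, 1]]  ->  [[-8, -3], [-13, -5]]
... * rho(c^-1) = [[7, 3], [-12, -5]]  ->  [[-20, -9], [-31, -14]]
... * rho(a^-1) = [[1, 0], [2, 1]]  ->  [[-38, -9], [-59, -14]]
... * rho(c) = [[-5, -3], [12, 7]]  ->  [[82, 51], [127, 79]]
... * rho(b) = [[-2, -3], [-3, -5]]  ->  [[-317, -501], [-491, -776]]
... * rho(b) = [[-2, -3], [-3, -5]]  ->  [[2137, 3456], [3310, 5353]]
... * rho(a^-1) = [[1, 0], [2, 1]]  ->  [[9049, 3456], [14016, 5353]]
... * rho(c^-1) = [[7, 3], [-12, -5]]  ->  [[21871, 9867], [33876, 15283]]
... * rho(a) = [[1, 0], [-2, 1]]  ->  [[2137, 9867], [3310, 15283]]
tr = 2137 + 15283 = 17420

17420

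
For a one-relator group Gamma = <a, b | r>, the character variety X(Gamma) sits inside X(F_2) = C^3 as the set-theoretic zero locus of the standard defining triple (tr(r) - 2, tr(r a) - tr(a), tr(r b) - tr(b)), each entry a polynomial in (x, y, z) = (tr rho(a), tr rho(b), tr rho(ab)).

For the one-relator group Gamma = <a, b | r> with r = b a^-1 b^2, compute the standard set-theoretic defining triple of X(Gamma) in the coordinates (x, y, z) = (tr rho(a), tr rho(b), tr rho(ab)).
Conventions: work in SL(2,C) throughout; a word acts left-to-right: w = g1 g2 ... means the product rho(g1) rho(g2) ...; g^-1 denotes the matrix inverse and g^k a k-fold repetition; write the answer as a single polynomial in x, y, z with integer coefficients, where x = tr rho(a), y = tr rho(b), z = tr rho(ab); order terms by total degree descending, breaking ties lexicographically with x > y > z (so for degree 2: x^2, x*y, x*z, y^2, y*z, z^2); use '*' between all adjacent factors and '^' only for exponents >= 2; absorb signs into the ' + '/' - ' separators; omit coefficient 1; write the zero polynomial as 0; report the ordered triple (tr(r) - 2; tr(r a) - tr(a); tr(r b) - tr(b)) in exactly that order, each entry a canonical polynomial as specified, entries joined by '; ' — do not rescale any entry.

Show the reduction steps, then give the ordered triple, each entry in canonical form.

use: tr(b^2) = tr(b)*tr(b) - tr(1) = y^2 - 2
tr(b^3) = tr(b)*tr(b^2) - tr(b) = y^3 - 3*y
tr(a b^2) = tr(b)*tr(a b) - tr(a) = y*z - x
tr(b^3 a) = tr(b)*tr(a b^2) - tr(a b) = y^2*z - x*y - z
apply: tr(b a^-1 b^2) = tr(b^3)*tr(a) - tr(b^3 a) = x*y^3 - y^2*z - 2*x*y + z
use: tr(a b a b) = tr(b a)*tr(b a) - tr(1) = z^2 - 2
tr(a b a) = tr(a)*tr(b a) - tr(b) = x*z - y
apply: tr(b^2 a b a) = tr(b)*tr(a b a b) - tr(a b a) = y*z^2 - x*z - y
apply: tr(b a^-1 b^2 a) = tr(b^2 a b)*tr(a) - tr(b^2 a b a) = x*y^2*z - x^2*y - y*z^2 + y
apply: tr(b^4) = tr(b)*tr(b^3) - tr(b^2) = y^4 - 4*y^2 + 2
tr(b^4 a) = tr(b)*tr(a b^3) - tr(a b^2) = y^3*z - x*y^2 - 2*y*z + x
tr(b a^-1 b^3) = tr(b^4)*tr(a) - tr(b^4 a) = x*y^4 - y^3*z - 3*x*y^2 + 2*y*z + x
assemble the triple (tr(r) - 2; tr(r a) - x; tr(r b) - y)

x*y^3 - y^2*z - 2*x*y + z - 2; x*y^2*z - x^2*y - y*z^2 - x + y; x*y^4 - y^3*z - 3*x*y^2 + 2*y*z + x - y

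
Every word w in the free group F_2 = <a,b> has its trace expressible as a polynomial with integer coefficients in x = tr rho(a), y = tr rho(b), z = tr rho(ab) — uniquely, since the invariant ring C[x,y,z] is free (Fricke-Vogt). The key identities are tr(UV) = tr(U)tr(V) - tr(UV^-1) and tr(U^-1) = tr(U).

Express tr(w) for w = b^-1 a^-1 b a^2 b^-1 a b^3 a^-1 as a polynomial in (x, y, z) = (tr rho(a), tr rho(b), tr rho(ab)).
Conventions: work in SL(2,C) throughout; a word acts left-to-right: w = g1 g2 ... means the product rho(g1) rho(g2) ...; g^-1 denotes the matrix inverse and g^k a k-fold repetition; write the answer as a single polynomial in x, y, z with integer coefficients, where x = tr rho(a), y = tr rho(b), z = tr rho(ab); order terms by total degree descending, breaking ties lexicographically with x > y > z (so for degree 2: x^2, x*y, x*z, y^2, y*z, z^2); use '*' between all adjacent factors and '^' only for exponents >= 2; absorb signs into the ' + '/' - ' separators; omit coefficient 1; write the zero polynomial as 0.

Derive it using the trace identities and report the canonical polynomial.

reduce: tr(a^2 b) = tr(a) tr(b a) - tr(b)   [square of a] = x*z - y
so tr(a^2) = tr(a) tr(a) - tr(1)   [square of a] = x^2 - 2
tr(b a^2 b) = tr(b) tr(a^2 b) - tr(a^2)   [square of b] = x*y*z - x^2 - y^2 + 2
tr(a b^3 a) = tr(b) tr(b a^2 b) - tr(b a^2)   [square of b] = x*y^2*z - x^2*y - y^3 - x*z + 3*y
tr(a b a b) = tr(b a) tr(b a) - tr(1)   [split at a repeated b] = z^2 - 2
tr(b a b a b) = tr(b) tr(a b a b) - tr(a b a)   [square of b] = y*z^2 - x*z - y
tr(a b^3 a b) = tr(b) tr(b a b a b) - tr(b a b a)   [square of b] = y^2*z^2 - x*y*z - y^2 - z^2 + 2
tr(a b^-1 a b^3) = tr(a b^3 a) tr(b) - tr(a b^3 a b)   [inverse elimination on b] = x*y^3*z - x^2*y^2 - y^4 - y^2*z^2 + 4*y^2 + z^2 - 2
tr(b^2 a) = tr(b) tr(a b) - tr(a)   [square of b] = y*z - x
tr(a^3 b^2) = tr(a) tr(b^2 a^2) - tr(b^2 a)   [square of a] = x^2*y*z - x^3 - x*y^2 - y*z + 3*x
so tr(a^3 b) = tr(a) tr(a b a) - tr(a b)   [square of a] = x^2*z - x*y - z
reduce: tr(b^2 a^3 b) = tr(b) tr(a^3 b^2) - tr(a^3 b)   [square of b] = x^2*y^2*z - x^3*y - x*y^3 - x^2*z - y^2*z + 4*x*y + z
tr(a b^4 a^2) = tr(b) tr(b^2 a^3 b) - tr(b^2 a^3)   [square of b] = x^2*y^3*z - x^3*y^2 - x*y^4 - 2*x^2*y*z - y^3*z + x^3 + 5*x*y^2 + 2*y*z - 3*x
so tr(b a b^2) = tr(b) tr(b a b) - tr(b a)   [square of b] = y^2*z - x*y - z
tr(b a^2 b a b) = tr(a) tr(b a b^2 a) - tr(b a b^2)   [square of a] = x*y*z^2 - x^2*z - y^2*z + z
tr(b a^2 b a) = tr(a) tr(b a b a) - tr(b a b)   [square of a] = x*z^2 - y*z - x
so tr(a^2 b a b^3) = tr(b) tr(b a^2 b a b) - tr(b a^2 b a)   [square of b] = x*y^2*z^2 - x^2*y*z - y^3*z - x*z^2 + 2*y*z + x
reduce: tr(a b^4 a^2 b) = tr(b) tr(a^2 b a b^3) - tr(a^2 b a b^2)   [square of b] = x*y^3*z^2 - x^2*y^2*z - y^4*z - 2*x*y*z^2 + x^2*z + 3*y^2*z + x*y - z
so tr(b a^2 b^-1 a b^3) = tr(a b^4 a^2) tr(b) - tr(a b^4 a^2 b)   [inverse elimination on b] = x^2*y^4*z - x^3*y^3 - x*y^5 - x*y^3*z^2 - x^2*y^2*z + x^3*y + 5*x*y^3 + 2*x*y*z^2 - x^2*z - y^2*z - 4*x*y + z
reduce: tr(b^3 a b) = tr(b) tr(b^2 a b) - tr(b^2 a)   [square of b] = y^3*z - x*y^2 - 2*y*z + x
tr(b^2 a b a^2 b) = tr(a) tr(b^3 a b a) - tr(b^3 a b)   [square of a] = x*y^2*z^2 - x^2*y*z - y^3*z - x*z^2 + 2*y*z + x
so tr(b^2 a b a^2) = tr(a) tr(b^2 a b a) - tr(b^2 a b)   [square of a] = x*y*z^2 - x^2*z - y^2*z + z
reduce: tr(a b^4 a b a) = tr(b) tr(b^2 a b a^2 b) - tr(b^2 a b a^2)   [square of b] = x*y^3*z^2 - x^2*y^2*z - y^4*z - 2*x*y*z^2 + x^2*z + 3*y^2*z + x*y - z
so tr(a b^4 a b) = tr(b) tr(b a b a b^2) - tr(b a b a b)   [square of b] = y^3*z^2 - x*y^2*z - y^3 - 2*y*z^2 + x*z + 3*y
tr(a b^4 a b a^2) = tr(a) tr(a b^4 a b a) - tr(a b^4 a b)   [square of a] = x^2*y^3*z^2 - x^3*y^2*z - x*y^4*z - 2*x^2*y*z^2 - y^3*z^2 + x^3*z + 4*x*y^2*z + x^2*y + y^3 + 2*y*z^2 - 2*x*z - 3*y
tr(a b a b a b) = tr(b a b a) tr(b a) - tr(a b)   [split at a repeated b] = z^3 - 3*z
tr(b a b^2 a b a) = tr(b) tr(a b a b a b) - tr(a b a b a)   [square of b] = y*z^3 - x*z^2 - 2*y*z + x
tr(b a b^2 a b) = tr(b) tr(a b^2 a b) - tr(a b^2 a)   [square of b] = y^2*z^2 - 2*x*y*z + x^2 - 2
reduce: tr(a b a^2 b a b^2) = tr(a) tr(b a b^2 a b a) - tr(b a b^2 a b)   [square of a] = x*y*z^3 - x^2*z^2 - y^2*z^2 + 2
tr(a b a^2 b a b) = tr(a) tr(b a b a b a) - tr(b a b a b)   [square of a] = x*z^3 - y*z^2 - 2*x*z + y
tr(b^2 a b a^2 b a b) = tr(b) tr(a b a^2 b a b^2) - tr(a b a^2 b a b)   [square of b] = x*y^2*z^3 - x^2*y*z^2 - y^3*z^2 - x*z^3 + y*z^2 + 2*x*z + y
tr(a b^4 a b a^2 b) = tr(b) tr(b^2 a b a^2 b a b) - tr(b^2 a b a^2 b a)   [square of b] = x*y^3*z^3 - x^2*y^2*z^2 - y^4*z^2 - 2*x*y*z^3 + x^2*z^2 + 2*y^2*z^2 + 2*x*y*z + y^2 - 2
reduce: tr(b a b a^2 b^-1 a b^3) = tr(a b^4 a b a^2) tr(b) - tr(a b^4 a b a^2 b)   [inverse elimination on b] = x^2*y^4*z^2 - x^3*y^3*z - x*y^5*z - x*y^3*z^3 - x^2*y^2*z^2 + x^3*y*z + 4*x*y^3*z + 2*x*y*z^3 + x^2*y^2 - x^2*z^2 + y^4 - 4*x*y*z - 4*y^2 + 2
reduce: tr(b^3 a b a b a) = tr(b) tr(a b a b a b^2) - tr(a b a b a b)   [square of b] = y^2*z^3 - x*y*z^2 - 2*y^2*z - z^3 + x*y + 3*z
tr(a b^3 a b a b a) = tr(a) tr(b^3 a b a b a) - tr(b^3 a b a b)   [square of a] = x*y^2*z^3 - x^2*y*z^2 - y^3*z^2 - x*y^2*z - x*z^3 + x^2*y + y^3 + 2*y*z^2 + 2*x*z - 3*y
tr(a b^3 a b a b a^2) = tr(a) tr(a b^3 a b a b a) - tr(a b^3 a b a b)   [square of a] = x^2*y^2*z^3 - x^3*y*z^2 - x*y^3*z^2 - x^2*y^2*z - x^2*z^3 - y^2*z^3 + x^3*y + x*y^3 + 3*x*y*z^2 + 2*x^2*z + 2*y^2*z + z^3 - 4*x*y - 3*z
so tr(b a b a b a b a) = tr(b a b a b a) tr(b a) - tr(a b a b)   [split at a repeated b] = z^4 - 4*z^2 + 2
reduce: tr(a b a b a^2 b a b) = tr(a) tr(b a b a b a b a) - tr(b a b a b a b)   [square of a] = x*z^4 - y*z^3 - 3*x*z^2 + 2*y*z + x
tr(a b a b a^2 b a) = tr(a) tr(b a b a^2 b a) - tr(b a b a^2 b)   [square of a] = x^2*z^3 - 2*x*y*z^2 - x^2*z + y^2*z + x*y - z
so tr(a b a b a^2 b a b^2) = tr(b) tr(a b a b a^2 b a b) - tr(a b a b a^2 b a)   [square of b] = x*y*z^4 - x^2*z^3 - y^2*z^3 - x*y*z^2 + x^2*z + y^2*z + z
tr(a b^3 a b a b a^2 b) = tr(b) tr(a b a b a^2 b a b^2) - tr(a b a b a^2 b a b)   [square of b] = x*y^2*z^4 - x^2*y*z^3 - y^3*z^3 - x*y^2*z^2 - x*z^4 + x^2*y*z + y^3*z + y*z^3 + 3*x*z^2 - y*z - x
reduce: tr(b a b a^2 b^-1 a b^3 a) = tr(a b^3 a b a b a^2) tr(b) - tr(a b^3 a b a b a^2 b)   [inverse elimination on b] = x^2*y^3*z^3 - x^3*y^2*z^2 - x*y^4*z^2 - x*y^2*z^4 - x^2*y^3*z + x^3*y^2 + x*y^4 + 4*x*y^2*z^2 + x*z^4 + x^2*y*z + y^3*z - 4*x*y^2 - 3*x*z^2 - 2*y*z + x
tr(a b a^2 b^-1 a b^3 a^-1 b) = tr(b a b a^2 b^-1 a b^3) tr(a) - tr(b a b a^2 b^-1 a b^3 a)   [inverse elimination on a] = x^3*y^4*z^2 - x^4*y^3*z - x^2*y^5*z - 2*x^2*y^3*z^3 + x*y^4*z^2 + x*y^2*z^4 + x^4*y*z + 5*x^2*y^3*z + 2*x^2*y*z^3 - x^3*z^2 - 4*x*y^2*z^2 - x*z^4 - 5*x^2*y*z - y^3*z + 3*x*z^2 + 2*y*z + x
tr(b a^2 b^-1 a b^3 a^-1 b^-1 a) = tr(a b a^2 b^-1 a b^3 a^-1) tr(b) - tr(a b a^2 b^-1 a b^3 a^-1 b)   [inverse elimination on b] = -x^3*y^4*z^2 + x^4*y^3*z + 2*x^2*y^5*z + 2*x^2*y^3*z^3 - x^3*y^4 - x*y^6 - 2*x*y^4*z^2 - x*y^2*z^4 - x^4*y*z - 6*x^2*y^3*z - 2*x^2*y*z^3 + x^3*y^2 + x^3*z^2 + 5*x*y^4 + 6*x*y^2*z^2 + x*z^4 + 4*x^2*y*z - 4*x*y^2 - 3*x*z^2 - y*z - x
tr(b^-1 a^-1 b a^2 b^-1 a b^3 a^-1) = tr(b a^2 b^-1 a b^3 a^-1 b^-1) tr(a) - tr(b a^2 b^-1 a b^3 a^-1 b^-1 a)   [inverse elimination on a] = x^3*y^4*z^2 - x^4*y^3*z - 2*x^2*y^5*z - 2*x^2*y^3*z^3 + x^3*y^4 + x*y^6 + 2*x*y^4*z^2 + x*y^2*z^4 + x^4*y*z + 7*x^2*y^3*z + 2*x^2*y*z^3 - 2*x^3*y^2 - x^3*z^2 - 6*x*y^4 - 7*x*y^2*z^2 - x*z^4 - 4*x^2*y*z + 8*x*y^2 + 4*x*z^2 + y*z - x

x^3*y^4*z^2 - x^4*y^3*z - 2*x^2*y^5*z - 2*x^2*y^3*z^3 + x^3*y^4 + x*y^6 + 2*x*y^4*z^2 + x*y^2*z^4 + x^4*y*z + 7*x^2*y^3*z + 2*x^2*y*z^3 - 2*x^3*y^2 - x^3*z^2 - 6*x*y^4 - 7*x*y^2*z^2 - x*z^4 - 4*x^2*y*z + 8*x*y^2 + 4*x*z^2 + y*z - x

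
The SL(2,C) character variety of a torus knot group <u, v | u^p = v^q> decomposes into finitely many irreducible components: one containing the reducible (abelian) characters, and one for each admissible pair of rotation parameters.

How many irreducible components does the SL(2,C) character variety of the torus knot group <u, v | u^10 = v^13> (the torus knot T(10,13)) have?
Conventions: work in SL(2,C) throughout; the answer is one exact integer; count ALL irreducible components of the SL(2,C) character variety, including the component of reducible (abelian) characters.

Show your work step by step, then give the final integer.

55

For T(10,13): irreducibility forces the central element u^10 = v^13 to one of +I, -I.
So on each irreducible component the traces are pinned: tr(u) = 2*cos(pi*alpha/10) with 1 <= alpha <= 9, tr(v) = 2*cos(pi*beta/13) with 1 <= beta <= 12.
Consistency of u^10 = (-1)^alpha I with v^13 = (-1)^beta I forces alpha = beta (mod 2).
Enumerate parity-matched pairs: 5*6 odd-odd plus 4*6 even-even gives 54.
components with irreducible characters: 54; plus the single component of reducible (abelian) characters: total 55.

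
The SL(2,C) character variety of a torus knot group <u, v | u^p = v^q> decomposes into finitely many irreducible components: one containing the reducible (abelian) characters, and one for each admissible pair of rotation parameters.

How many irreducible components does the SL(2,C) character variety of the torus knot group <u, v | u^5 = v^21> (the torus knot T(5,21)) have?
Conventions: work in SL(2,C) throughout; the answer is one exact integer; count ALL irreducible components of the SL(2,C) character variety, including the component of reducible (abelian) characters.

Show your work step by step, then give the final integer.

41

Gamma = < u, v | u^5 = v^21 > (torus knot T(5,21)); the central element u^5 = v^21 acts as +I or -I in any irreducible SL(2,C) representation.
On an irreducible component, tr(u) is locked at 2*cos(pi*alpha/5) for some alpha in 1..4, and tr(v) at 2*cos(pi*beta/21) for some beta in 1..20.
u^5 = (-1)^alpha I and v^21 = (-1)^beta I must agree, so alpha and beta have equal parity.
Counting: 2 odd alphas x 10 odd betas + 2 even alphas x 10 even betas = 20 + 20 = 40.
Total: 40 irreducible-character components + 1 reducible (abelian) component = 41.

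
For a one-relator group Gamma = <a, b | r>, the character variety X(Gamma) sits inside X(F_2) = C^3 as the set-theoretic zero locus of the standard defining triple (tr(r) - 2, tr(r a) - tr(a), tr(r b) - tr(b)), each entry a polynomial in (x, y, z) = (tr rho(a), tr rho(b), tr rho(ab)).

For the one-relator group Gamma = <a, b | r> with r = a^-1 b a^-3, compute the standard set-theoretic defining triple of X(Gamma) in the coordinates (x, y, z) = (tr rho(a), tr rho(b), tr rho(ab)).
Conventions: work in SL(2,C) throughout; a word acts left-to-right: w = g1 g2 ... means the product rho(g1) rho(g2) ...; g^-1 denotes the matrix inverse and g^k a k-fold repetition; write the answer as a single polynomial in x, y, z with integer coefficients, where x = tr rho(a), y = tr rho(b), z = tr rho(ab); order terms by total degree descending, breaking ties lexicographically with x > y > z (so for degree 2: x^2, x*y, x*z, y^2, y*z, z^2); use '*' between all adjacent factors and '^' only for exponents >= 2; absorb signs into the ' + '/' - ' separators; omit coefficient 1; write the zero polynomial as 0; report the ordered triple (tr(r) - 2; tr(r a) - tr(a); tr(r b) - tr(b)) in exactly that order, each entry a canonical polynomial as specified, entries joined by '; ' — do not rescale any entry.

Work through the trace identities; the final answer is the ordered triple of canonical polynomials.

x^4*y - x^3*z - 3*x^2*y + 2*x*z + y - 2; x^3*y - x^2*z - 2*x*y - x + z; x^4*y^2 - 2*x^3*y*z - 2*x^2*y^2 + x^2*z^2 + 3*x*y*z - x^2 - z^2 - y + 2

trace(b a^-1) = trace(b) * trace(a) - trace(b a)  (eliminate a^-1) = x*y - z
so trace(a^-1 b a^-1) = trace(b a^-1) * trace(a) - trace(b)  (eliminate a^-1) = x^2*y - x*z - y
so trace(a^-2 b a^-1) = trace(a^-1 b a^-1) * trace(a) - trace(a^-1 b)  (eliminate a^-1) = x^3*y - x^2*z - 2*x*y + z
trace(a^-1 b a^-3) = trace(a^-2 b a^-1) * trace(a) - trace(a^-2 b)  (eliminate a^-1) = x^4*y - x^3*z - 3*x^2*y + 2*x*z + y
reduce: trace(b^2) = trace(b) * trace(b) - trace(1)  (reduce the b square) = y^2 - 2
reduce: trace(b^2 a) = trace(b) * trace(a b) - trace(a)  (reduce the b square) = y*z - x
so trace(b a^-1 b) = trace(b^2) * trace(a) - trace(b^2 a)  (eliminate a^-1) = x*y^2 - y*z - x
trace(b a b a) = trace(b a) * trace(b a) - trace(1)  (split on b) = z^2 - 2
so trace(b a^-1 b a) = trace(b a b) * trace(a) - trace(b a b a)  (eliminate a^-1) = x*y*z - x^2 - z^2 + 2
trace(a^-1 b a^-1 b) = trace(b a^-1 b) * trace(a) - trace(b a^-1 b a)  (eliminate a^-1) = x^2*y^2 - 2*x*y*z + z^2 - 2
so trace(b a^-1 b a^-2) = trace(a^-1 b a^-1 b) * trace(a) - trace(a^-1 b a^-1 b a)  (eliminate a^-1) = x^3*y^2 - 2*x^2*y*z - x*y^2 + x*z^2 + y*z - x
trace(a^-1 b a^-3 b) = trace(b a^-1 b a^-2) * trace(a) - trace(b a^-1 b a^-1)  (eliminate a^-1) = x^4*y^2 - 2*x^3*y*z - 2*x^2*y^2 + x^2*z^2 + 3*x*y*z - x^2 - z^2 + 2
assemble the triple (trace(r) - 2; trace(r a) - x; trace(r b) - y)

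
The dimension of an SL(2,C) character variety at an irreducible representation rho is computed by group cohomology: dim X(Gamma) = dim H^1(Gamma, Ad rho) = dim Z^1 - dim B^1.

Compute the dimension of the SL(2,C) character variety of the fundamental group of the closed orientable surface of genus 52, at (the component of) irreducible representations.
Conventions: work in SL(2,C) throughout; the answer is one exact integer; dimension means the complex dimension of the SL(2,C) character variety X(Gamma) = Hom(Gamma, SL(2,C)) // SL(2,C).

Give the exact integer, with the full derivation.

306

pi_1 of the closed genus-52 surface has 104 generators bound by the single product-of-commutators relator.
Unconstrained cocycle data is one sl_2 vector per generator (312 dimensions), cut by the relator condition d_2(z) = 0.
H^2 = coker(d_2) is dual to H^0 = 0 at irreducible rho (Poincare duality), so d_2 is onto: dim Z^1 = 309.
dim B^1 = 3 (coboundaries, injective at irreducible rho).
Hence dim X = 309 - 3 = 306.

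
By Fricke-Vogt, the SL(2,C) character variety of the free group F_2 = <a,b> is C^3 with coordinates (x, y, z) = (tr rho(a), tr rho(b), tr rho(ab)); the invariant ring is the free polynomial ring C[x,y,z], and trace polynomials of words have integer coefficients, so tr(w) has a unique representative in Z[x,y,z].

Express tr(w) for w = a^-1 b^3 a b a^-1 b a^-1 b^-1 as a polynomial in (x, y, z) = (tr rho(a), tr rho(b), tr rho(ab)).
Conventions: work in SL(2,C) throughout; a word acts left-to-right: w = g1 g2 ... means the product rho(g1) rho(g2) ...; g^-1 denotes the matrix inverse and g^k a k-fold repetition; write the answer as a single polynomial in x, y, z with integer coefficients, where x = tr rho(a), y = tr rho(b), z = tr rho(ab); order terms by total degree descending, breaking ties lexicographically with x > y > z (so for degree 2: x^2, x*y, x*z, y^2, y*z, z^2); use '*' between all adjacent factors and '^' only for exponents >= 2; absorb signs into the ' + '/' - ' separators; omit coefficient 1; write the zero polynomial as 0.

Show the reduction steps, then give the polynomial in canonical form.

x^2*y^4*z^2 - x^3*y^3*z - x*y^5*z - 2*x*y^3*z^3 + x^2*y^4 + y^4*z^2 + y^2*z^4 + x^3*y*z + 4*x*y^3*z + 2*x*y*z^3 - 3*x^2*y^2 - x^2*z^2 - y^4 - 5*y^2*z^2 - z^4 - 2*x*y*z + x^2 + 4*y^2 + 4*z^2 - 2

so tr(b a b) = tr(b)*tr(a b) - tr(a)   [square of b] = y*z - x
tr(b^2 a b) = tr(b)*tr(b a b) - tr(b a)   [square of b] = y^2*z - x*y - z
so tr(b^3 a b) = tr(b)*tr(b^2 a b) - tr(b^2 a)   [square of b] = y^3*z - x*y^2 - 2*y*z + x
so tr(a b a b) = tr(a b)*tr(a b) - tr(1)   [split at a repeated a] = z^2 - 2
tr(a b a) = tr(a)*tr(b a) - tr(b)   [square of a] = x*z - y
so tr(a b a b^2) = tr(b)*tr(a b a b) - tr(a b a)   [square of b] = y*z^2 - x*z - y
so tr(b^3 a b a) = tr(b)*tr(a b a b^2) - tr(a b a b)   [square of b] = y^2*z^2 - x*y*z - y^2 - z^2 + 2
tr(a^-1 b^3 a b) = tr(b^3 a b)*tr(a) - tr(b^3 a b a)   [inverse elimination on a] = x*y^3*z - x^2*y^2 - y^2*z^2 - x*y*z + x^2 + y^2 + z^2 - 2
tr(b^3 a b^2) = tr(b)*tr(a b^4) - tr(a b^3)   [square of b] = y^4*z - x*y^3 - 3*y^2*z + 2*x*y + z
tr(a^2) = tr(a)*tr(a) - tr(1)   [square of a] = x^2 - 2
reduce: tr(a b^2 a) = tr(b)*tr(a^2 b) - tr(a^2)   [square of b] = x*y*z - x^2 - y^2 + 2
tr(b a b^2 a b) = tr(b)*tr(a b^2 a b) - tr(a b^2 a)   [square of b] = y^2*z^2 - 2*x*y*z + x^2 - 2
reduce: tr(a b^2 a b^3) = tr(b)*tr(b a b^2 a b) - tr(b a b^2 a)   [square of b] = y^3*z^2 - 2*x*y^2*z + x^2*y - y*z^2 + x*z - y
tr(b^3 a b^2 a b) = tr(b)*tr(a b^2 a b^3) - tr(a b^2 a b^2)   [square of b] = y^4*z^2 - 2*x*y^3*z + x^2*y^2 - 2*y^2*z^2 + 3*x*y*z - x^2 - y^2 + 2
so tr(a b a b a b) = tr(b a)*tr(b a b a) - tr(b^-1 a^-1)   [split at a repeated b] = z^3 - 3*z
so tr(a b a b a) = tr(a)*tr(b a b a) - tr(b a b)   [square of a] = x*z^2 - y*z - x
tr(a b a b^2 a b) = tr(b)*tr(a b a b a b) - tr(a b a b a)   [square of b] = y*z^3 - x*z^2 - 2*y*z + x
tr(a^2 b a) = tr(a)*tr(a b a) - tr(a b)   [square of a] = x^2*z - x*y - z
so tr(a b a b^2 a) = tr(b)*tr(a^2 b a b) - tr(a^2 b a)   [square of b] = x*y*z^2 - x^2*z - y^2*z + z
tr(b a b^2 a b a b) = tr(b)*tr(a b a b^2 a b) - tr(a b a b^2 a)   [square of b] = y^2*z^3 - 2*x*y*z^2 + x^2*z - y^2*z + x*y - z
so tr(b^3 a b^2 a b a) = tr(b)*tr(b a b^2 a b a b) - tr(b a b^2 a b a)   [square of b] = y^3*z^3 - 2*x*y^2*z^2 + x^2*y*z - y^3*z - y*z^3 + x*y^2 + x*z^2 + y*z - x
reduce: tr(a^-1 b^3 a b^2 a b) = tr(b^3 a b^2 a b)*tr(a) - tr(b^3 a b^2 a b a)   [inverse elimination on a] = x*y^4*z^2 - 2*x^2*y^3*z - y^3*z^3 + x^3*y^2 + 2*x^2*y*z + y^3*z + y*z^3 - x^3 - 2*x*y^2 - x*z^2 - y*z + 3*x
so tr(b^-1 a^-1 b^3 a b^2 a) = tr(a^-1 b^3 a b^2 a)*tr(b) - tr(a^-1 b^3 a b^2 a b)   [inverse elimination on b] = -x*y^4*z^2 + 2*x^2*y^3*z + y^5*z + y^3*z^3 - x^3*y^2 - x*y^4 - 2*x^2*y*z - 4*y^3*z - y*z^3 + x^3 + 4*x*y^2 + x*z^2 + 2*y*z - 3*x
reduce: tr(b a^-1 b^-1 a^-1 b^3 a b) = tr(b^-1 a^-1 b^3 a b^2)*tr(a) - tr(b^-1 a^-1 b^3 a b^2 a)   [inverse elimination on a] = x*y^4*z^2 - x^2*y^3*z - y^5*z - y^3*z^3 + x*y^4 - x*y^2*z^2 + x^2*y*z + 4*y^3*z + y*z^3 - 3*x*y^2 - 2*y*z + x
so tr(b^2 a b a b a^-1) = tr(b^2 a b a b)*tr(a) - tr(b^2 a b a b a)   [inverse elimination on a] = x*y^2*z^2 - x^2*y*z - y*z^3 - x*y^2 + 2*y*z + x
reduce: tr(b^3 a b a b) = tr(b)*tr(b^2 a b a b) - tr(b^2 a b a)   [square of b] = y^3*z^2 - x*y^2*z - y^3 - 2*y*z^2 + x*z + 3*y
reduce: tr(a b^3 a b a b) = tr(b)*tr(a b a b a b^2) - tr(a b a b a b)   [square of b] = y^2*z^3 - x*y*z^2 - 2*y^2*z - z^3 + x*y + 3*z
tr(b a b a^2 b) = tr(a)*tr(b^2 a b a) - tr(b^2 a b)   [square of a] = x*y*z^2 - x^2*z - y^2*z + z
tr(a b^3 a b a) = tr(b)*tr(b a b a^2 b) - tr(b a b a^2)   [square of b] = x*y^2*z^2 - x^2*y*z - y^3*z - x*z^2 + 2*y*z + x
so tr(b a b^3 a b a b) = tr(b)*tr(a b^3 a b a b) - tr(a b^3 a b a)   [square of b] = y^3*z^3 - 2*x*y^2*z^2 + x^2*y*z - y^3*z - y*z^3 + x*y^2 + x*z^2 + y*z - x
tr(a b a b a b a b) = tr(b a)*tr(b a b a b a) - tr(b^-1 a^-1 b^-1 a^-1)   [split at a repeated b] = z^4 - 4*z^2 + 2
tr(a b a b a b a) = tr(a)*tr(b a b a b a) - tr(b a b a b)   [square of a] = x*z^3 - y*z^2 - 2*x*z + y
reduce: tr(b a b a b a b a b) = tr(b)*tr(a b a b a b a b) - tr(a b a b a b a)   [square of b] = y*z^4 - x*z^3 - 3*y*z^2 + 2*x*z + y
reduce: tr(b a b^3 a b a b a) = tr(b)*tr(b a b a b a b a b) - tr(b a b a b a b a)   [square of b] = y^2*z^4 - x*y*z^3 - 3*y^2*z^2 - z^4 + 2*x*y*z + y^2 + 4*z^2 - 2
tr(a b^3 a b a b a^-1 b) = tr(b a b^3 a b a b)*tr(a) - tr(b a b^3 a b a b a)   [inverse elimination on a] = x*y^3*z^3 - 2*x^2*y^2*z^2 - y^2*z^4 + x^3*y*z - x*y^3*z + x^2*y^2 + x^2*z^2 + 3*y^2*z^2 + z^4 - x*y*z - x^2 - y^2 - 4*z^2 + 2
tr(b^3 a b a b a^-1 b^-1 a) = tr(a b^3 a b a b a^-1)*tr(b) - tr(a b^3 a b a b a^-1 b)   [inverse elimination on b] = -x*y^3*z^3 + 2*x^2*y^2*z^2 + y^4*z^2 + y^2*z^4 - x^3*y*z - x^2*y^2 - x^2*z^2 - y^4 - 5*y^2*z^2 - z^4 + 2*x*y*z + x^2 + 4*y^2 + 4*z^2 - 2
tr(b a^-1 b^-1 a^-1 b^3 a b a) = tr(b^3 a b a b a^-1 b^-1)*tr(a) - tr(b^3 a b a b a^-1 b^-1 a)   [inverse elimination on a] = x*y^3*z^3 - x^2*y^2*z^2 - y^4*z^2 - y^2*z^4 - x*y*z^3 + x^2*z^2 + y^4 + 5*y^2*z^2 + z^4 - 4*y^2 - 4*z^2 + 2
tr(a^-1 b^3 a b a^-1 b a^-1 b^-1) = tr(b a^-1 b^-1 a^-1 b^3 a b)*tr(a) - tr(b a^-1 b^-1 a^-1 b^3 a b a)   [inverse elimination on a] = x^2*y^4*z^2 - x^3*y^3*z - x*y^5*z - 2*x*y^3*z^3 + x^2*y^4 + y^4*z^2 + y^2*z^4 + x^3*y*z + 4*x*y^3*z + 2*x*y*z^3 - 3*x^2*y^2 - x^2*z^2 - y^4 - 5*y^2*z^2 - z^4 - 2*x*y*z + x^2 + 4*y^2 + 4*z^2 - 2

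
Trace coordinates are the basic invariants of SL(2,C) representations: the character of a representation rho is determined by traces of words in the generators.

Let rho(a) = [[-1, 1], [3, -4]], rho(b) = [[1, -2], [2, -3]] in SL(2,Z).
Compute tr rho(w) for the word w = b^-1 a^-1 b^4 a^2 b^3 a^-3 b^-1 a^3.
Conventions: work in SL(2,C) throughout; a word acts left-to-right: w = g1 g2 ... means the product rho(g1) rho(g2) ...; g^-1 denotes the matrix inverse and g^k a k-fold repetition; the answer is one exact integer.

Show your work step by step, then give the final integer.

630079

rho(b^-1) = [[-3, 2], [-2, 1]]
... * rho(a^-1) = [[-4, -1], [-3, -1]]  ->  [[6, 1], [5, 1]]
... * rho(b) = [[1, -2], [2, -3]]  ->  [[8, -15], [7, -13]]
... * rho(b) = [[1, -2], [2, -3]]  ->  [[-22, 29], [-19, 25]]
... * rho(b) = [[1, -2], [2, -3]]  ->  [[36, -43], [31, -37]]
... * rho(b) = [[1, -2], [2, -3]]  ->  [[-50, 57], [-43, 49]]
... * rho(a) = [[-1, 1], [3, -4]]  ->  [[221, -278], [190, -239]]
... * rho(a) = [[-1, 1], [3, -4]]  ->  [[-1055, 1333], [-907, 1146]]
... * rho(b) = [[1, -2], [2, -3]]  ->  [[1611, -1889], [1385, -1624]]
... * rho(b) = [[1, -2], [2, -3]]  ->  [[-2167, 2445], [-1863, 2102]]
... * rho(b) = [[1, -2], [2, -3]]  ->  [[2723, -3001], [2341, -2580]]
... * rho(a^-1) = [[-4, -1], [-3, -1]]  ->  [[-1889, 278], [-1624, 239]]
... * rho(a^-1) = [[-4, -1], [-3, -1]]  ->  [[6722, 1611], [5779, 1385]]
... * rho(a^-1) = [[-4, -1], [-3, -1]]  ->  [[-31721, -8333], [-27271, -7164]]
... * rho(b^-1) = [[-3, 2], [-2, 1]]  ->  [[111829, -71775], [96141, -61706]]
... * rho(a) = [[-1, 1], [3, -4]]  ->  [[-327154, 398929], [-281259, 342965]]
... * rho(a) = [[-1, 1], [3, -4]]  ->  [[1523941, -1922870], [1310154, -1653119]]
... * rho(a) = [[-1, 1], [3, -4]]  ->  [[-7292551, 9215421], [-6269511, 7922630]]
tr = -7292551 + 7922630 = 630079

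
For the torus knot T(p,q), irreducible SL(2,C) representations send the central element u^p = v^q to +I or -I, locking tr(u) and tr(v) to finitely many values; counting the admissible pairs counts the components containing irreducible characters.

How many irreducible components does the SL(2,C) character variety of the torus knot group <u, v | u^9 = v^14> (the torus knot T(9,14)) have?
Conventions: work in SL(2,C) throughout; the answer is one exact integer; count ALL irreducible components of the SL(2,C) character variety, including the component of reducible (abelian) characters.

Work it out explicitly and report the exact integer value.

53

In the torus knot group T(9,14), u^9 = v^14 is central, so an irreducible representation sends it to +I or -I (Schur).
This locks tr(u) to 2*cos(pi*alpha/9), alpha in 1..8, and tr(v) to 2*cos(pi*beta/14), beta in 1..13, on each component of irreducible characters.
u^9 = (-1)^alpha I and v^14 = (-1)^beta I must agree, so alpha and beta have equal parity.
count pairs: odd alpha (4 choices) x odd beta (7), plus even alpha (4) x even beta (6): 4*7 + 4*6 = 52.
Total: 52 irreducible-character components + 1 reducible (abelian) component = 53.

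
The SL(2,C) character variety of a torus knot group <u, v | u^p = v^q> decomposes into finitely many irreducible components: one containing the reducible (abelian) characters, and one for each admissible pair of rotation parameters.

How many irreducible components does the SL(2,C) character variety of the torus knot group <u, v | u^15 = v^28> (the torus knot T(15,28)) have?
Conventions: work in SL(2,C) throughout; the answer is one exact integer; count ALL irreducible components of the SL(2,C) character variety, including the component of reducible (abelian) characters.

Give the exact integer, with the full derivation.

190

For T(15,28): irreducibility forces the central element u^15 = v^28 to one of +I, -I.
On an irreducible component, tr(u) is locked at 2*cos(pi*alpha/15) for some alpha in 1..14, and tr(v) at 2*cos(pi*beta/28) for some beta in 1..27.
u^15 = (-1)^alpha I and v^28 = (-1)^beta I must agree, so alpha and beta have equal parity.
count pairs: odd alpha (7 choices) x odd beta (14), plus even alpha (7) x even beta (13): 7*14 + 7*13 = 189.
components with irreducible characters: 189; plus the single component of reducible (abelian) characters: total 190.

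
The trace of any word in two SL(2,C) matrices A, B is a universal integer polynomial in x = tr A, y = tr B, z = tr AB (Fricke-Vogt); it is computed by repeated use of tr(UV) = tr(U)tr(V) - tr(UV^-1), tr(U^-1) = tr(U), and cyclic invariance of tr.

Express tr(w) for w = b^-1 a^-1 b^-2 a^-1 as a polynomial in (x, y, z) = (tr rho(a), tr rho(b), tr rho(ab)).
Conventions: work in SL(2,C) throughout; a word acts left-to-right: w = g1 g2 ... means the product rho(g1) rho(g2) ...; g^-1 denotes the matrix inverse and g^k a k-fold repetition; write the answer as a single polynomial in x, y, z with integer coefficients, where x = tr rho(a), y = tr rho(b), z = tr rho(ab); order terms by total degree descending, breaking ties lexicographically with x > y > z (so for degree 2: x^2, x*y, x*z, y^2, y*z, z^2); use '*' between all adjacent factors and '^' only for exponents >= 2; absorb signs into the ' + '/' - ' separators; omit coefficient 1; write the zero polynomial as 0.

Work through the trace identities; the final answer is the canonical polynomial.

y*z^2 - x*z - y

so tr(b^-1) = tr(b) = y
so tr(b^-2) = tr(b^-1) * tr(b) - tr(1) = y^2 - 2
reduce: tr(b^-1 a) = tr(a) * tr(b) - tr(a b) = x*y - z
tr(b^-2 a) = tr(b^-1 a) * tr(b) - tr(b^-1 a b) = x*y^2 - y*z - x
tr(a^-1 b^-2) = tr(b^-2) * tr(a) - tr(b^-2 a) = y*z - x
so tr(a^-1 b^-2 a^-1) = tr(a^-1 b^-2) * tr(a) - tr(a^-1 b^-2 a) = x*y*z - x^2 - y^2 + 2
reduce: tr(a^-1 b a^-1) = tr(a^-1 b) * tr(a) - tr(a^-1 b a) = x^2*y - x*z - y
tr(b a b a) = tr(a b) * tr(a b) - tr(1)   [split at repeated a] = z^2 - 2
tr(b a^-1 b a) = tr(b a b) * tr(a) - tr(b a b a) = x*y*z - x^2 - z^2 + 2
so tr(a^-1 b a^-1 b) = tr(b a^-1 b) * tr(a) - tr(b a^-1 b a) = x^2*y^2 - 2*x*y*z + z^2 - 2
reduce: tr(a^-1 b a^-1 b^-1) = tr(a^-1 b a^-1) * tr(b) - tr(a^-1 b a^-1 b) = x*y*z - y^2 - z^2 + 2
reduce: tr(a^-1 b^-2 a^-1 b) = tr(a^-1 b a^-1 b^-1) * tr(b) - tr(a^-1 b a^-1) = x*y^2*z - x^2*y - y^3 - y*z^2 + x*z + 3*y
so tr(b^-1 a^-1 b^-2 a^-1) = tr(a^-1 b^-2 a^-1) * tr(b) - tr(a^-1 b^-2 a^-1 b) = y*z^2 - x*z - y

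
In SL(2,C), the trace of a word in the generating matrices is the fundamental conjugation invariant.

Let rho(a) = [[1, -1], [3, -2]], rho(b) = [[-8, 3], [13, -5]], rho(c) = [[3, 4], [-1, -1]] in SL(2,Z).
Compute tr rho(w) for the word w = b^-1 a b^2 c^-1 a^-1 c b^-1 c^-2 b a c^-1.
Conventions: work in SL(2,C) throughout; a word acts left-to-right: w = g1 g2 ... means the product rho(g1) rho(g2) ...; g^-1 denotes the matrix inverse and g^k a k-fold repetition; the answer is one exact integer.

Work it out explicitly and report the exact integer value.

30074954

rho(b^-1) = [[-5, -3], [-13, -8]]
... * rho(a) = [[1, -1], [3, -2]]  ->  [[-14, 11], [-37, 29]]
... * rho(b) = [[-8, 3], [13, -5]]  ->  [[255, -97], [673, -256]]
... * rho(b) = [[-8, 3], [13, -5]]  ->  [[-3301, 1250], [-8712, 3299]]
... * rho(c^-1) = [[-1, -4], [1, 3]]  ->  [[4551, 16954], [12011, 44745]]
... * rho(a^-1) = [[-2, 1], [-3, 1]]  ->  [[-59964, 21505], [-158257, 56756]]
... * rho(c) = [[3, 4], [-1, -1]]  ->  [[-201397, -261361], [-531527, -689784]]
... * rho(b^-1) = [[-5, -3], [-13, -8]]  ->  [[4404678, 2695079], [11624827, 7112853]]
... * rho(c^-1) = [[-1, -4], [1, 3]]  ->  [[-1709599, -9533475], [-4511974, -25160749]]
... * rho(c^-1) = [[-1, -4], [1, 3]]  ->  [[-7823876, -21762029], [-20648775, -57434351]]
... * rho(b) = [[-8, 3], [13, -5]]  ->  [[-220315369, 85338517], [-581456363, 225225430]]
... * rho(a) = [[1, -1], [3, -2]]  ->  [[35700182, 49638335], [94219927, 131005503]]
... * rho(c^-1) = [[-1, -4], [1, 3]]  ->  [[13938153, 6114277], [36785576, 16136801]]
tr = 13938153 + 16136801 = 30074954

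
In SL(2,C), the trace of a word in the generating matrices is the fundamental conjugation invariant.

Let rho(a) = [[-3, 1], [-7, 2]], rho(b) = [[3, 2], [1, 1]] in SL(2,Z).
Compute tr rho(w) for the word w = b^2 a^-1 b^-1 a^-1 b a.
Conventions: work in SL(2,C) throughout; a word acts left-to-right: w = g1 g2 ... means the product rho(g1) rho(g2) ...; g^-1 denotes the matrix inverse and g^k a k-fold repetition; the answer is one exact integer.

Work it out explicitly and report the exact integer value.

26705

rho(b) = [[3, 2], [1, 1]]
... * rho(b) = [[3, 2], [1, 1]]  ->  [[11, 8], [4, 3]]
... * rho(a^-1) = [[2, -1], [7, -3]]  ->  [[78, -35], [29, -13]]
... * rho(b^-1) = [[1, -2], [-1, 3]]  ->  [[113, -261], [42, -97]]
... * rho(a^-1) = [[2, -1], [7, -3]]  ->  [[-1601, 670], [-595, 249]]
... * rho(b) = [[3, 2], [1, 1]]  ->  [[-4133, -2532], [-1536, -941]]
... * rho(a) = [[-3, 1], [-7, 2]]  ->  [[30123, -9197], [11195, -3418]]
tr = 30123 + -3418 = 26705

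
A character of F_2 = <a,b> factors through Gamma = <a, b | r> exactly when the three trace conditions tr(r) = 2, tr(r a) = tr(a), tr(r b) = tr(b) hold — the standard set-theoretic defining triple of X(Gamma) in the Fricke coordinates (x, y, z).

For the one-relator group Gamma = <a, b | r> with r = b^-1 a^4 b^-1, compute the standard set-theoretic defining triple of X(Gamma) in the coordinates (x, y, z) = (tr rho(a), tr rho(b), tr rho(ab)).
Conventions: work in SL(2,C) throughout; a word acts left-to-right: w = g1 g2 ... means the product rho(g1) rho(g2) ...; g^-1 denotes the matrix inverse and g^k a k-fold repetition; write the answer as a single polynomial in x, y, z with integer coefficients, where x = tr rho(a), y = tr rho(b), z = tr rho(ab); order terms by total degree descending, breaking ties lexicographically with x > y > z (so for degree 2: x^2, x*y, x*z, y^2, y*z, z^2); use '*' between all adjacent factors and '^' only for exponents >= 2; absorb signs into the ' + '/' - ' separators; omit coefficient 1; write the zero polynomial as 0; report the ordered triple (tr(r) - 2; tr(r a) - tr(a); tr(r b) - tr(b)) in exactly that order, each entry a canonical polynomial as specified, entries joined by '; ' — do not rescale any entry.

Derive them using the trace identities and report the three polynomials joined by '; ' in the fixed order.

trace(a^2) = trace(a) * trace(a) - trace(1) = x^2 - 2
reduce: trace(a^3) = trace(a) * trace(a^2) - trace(a) = x^3 - 3*x
trace(a^4) = trace(a) * trace(a^3) - trace(a^2) = x^4 - 4*x^2 + 2
reduce: trace(b a^2) = trace(a) * trace(b a) - trace(b) = x*z - y
trace(b a^3) = trace(a) * trace(b a^2) - trace(b a) = x^2*z - x*y - z
trace(a^4 b) = trace(a) * trace(b a^3) - trace(b a^2) = x^3*z - x^2*y - 2*x*z + y
so trace(b^-1 a^4) = trace(a^4) * trace(b) - trace(a^4 b) = x^4*y - x^3*z - 3*x^2*y + 2*x*z + y
reduce: trace(b^-1 a^4 b^-1) = trace(b^-1 a^4) * trace(b) - trace(b^-1 a^4 b) = x^4*y^2 - x^3*y*z - x^4 - 3*x^2*y^2 + 2*x*y*z + 4*x^2 + y^2 - 2
trace(a^5) = trace(a) * trace(a^4) - trace(a^3) = x^5 - 5*x^3 + 5*x
so trace(a^5 b) = trace(a) * trace(a b a^3) - trace(a b a^2) = x^4*z - x^3*y - 3*x^2*z + 2*x*y + z
reduce: trace(a b^-1 a^4) = trace(a^5) * trace(b) - trace(a^5 b) = x^5*y - x^4*z - 4*x^3*y + 3*x^2*z + 3*x*y - z
reduce: trace(b a b a) = trace(b a) * trace(b a) - trace(1) = z^2 - 2
trace(b a b) = trace(b) * trace(a b) - trace(a) = y*z - x
trace(b a b a^2) = trace(a) * trace(b a b a) - trace(b a b) = x*z^2 - y*z - x
reduce: trace(b a b a^3) = trace(a) * trace(b a b a^2) - trace(b a b a) = x^2*z^2 - x*y*z - x^2 - z^2 + 2
trace(a^4 b a b) = trace(a) * trace(b a b a^3) - trace(b a b a^2) = x^3*z^2 - x^2*y*z - x^3 - 2*x*z^2 + y*z + 3*x
so trace(a b^-1 a^4 b) = trace(a^4 b a) * trace(b) - trace(a^4 b a b) = x^4*y*z - x^3*y^2 - x^3*z^2 - 2*x^2*y*z + x^3 + 2*x*y^2 + 2*x*z^2 - 3*x
reduce: trace(b^-1 a^4 b^-1 a) = trace(a b^-1 a^4) * trace(b) - trace(a b^-1 a^4 b) = x^5*y^2 - 2*x^4*y*z - 3*x^3*y^2 + x^3*z^2 + 5*x^2*y*z - x^3 + x*y^2 - 2*x*z^2 - y*z + 3*x
assemble the triple (trace(r) - 2; trace(r a) - x; trace(r b) - y)

x^4*y^2 - x^3*y*z - x^4 - 3*x^2*y^2 + 2*x*y*z + 4*x^2 + y^2 - 4; x^5*y^2 - 2*x^4*y*z - 3*x^3*y^2 + x^3*z^2 + 5*x^2*y*z - x^3 + x*y^2 - 2*x*z^2 - y*z + 2*x; x^4*y - x^3*z - 3*x^2*y + 2*x*z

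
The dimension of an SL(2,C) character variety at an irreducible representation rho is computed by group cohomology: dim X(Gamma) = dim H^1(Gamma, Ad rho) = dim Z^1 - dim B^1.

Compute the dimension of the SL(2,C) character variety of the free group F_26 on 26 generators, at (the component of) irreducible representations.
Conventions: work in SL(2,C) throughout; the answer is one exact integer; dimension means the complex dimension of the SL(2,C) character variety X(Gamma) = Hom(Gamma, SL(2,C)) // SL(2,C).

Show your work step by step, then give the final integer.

Here Gamma is free of rank 26 — no relator constrains a cocycle.
A cocycle picks one sl_2 vector per generator freely, giving dim Z^1 = 3*26 = 78.
At an irreducible rho the centralizer of the image in sl_2 is 0, so the coboundary map sl_2 -> Z^1 is injective: dim B^1 = 3.
dim H^1 = 78 - 3 = 75, which is dim X.

75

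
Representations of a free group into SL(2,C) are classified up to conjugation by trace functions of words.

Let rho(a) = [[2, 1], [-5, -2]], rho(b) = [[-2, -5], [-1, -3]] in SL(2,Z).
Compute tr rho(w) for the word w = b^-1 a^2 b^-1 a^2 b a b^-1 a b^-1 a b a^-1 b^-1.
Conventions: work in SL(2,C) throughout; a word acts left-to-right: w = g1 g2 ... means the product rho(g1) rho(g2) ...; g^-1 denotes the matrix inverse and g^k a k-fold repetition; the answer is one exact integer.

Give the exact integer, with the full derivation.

rho(b^-1) = [[-3, 5], [1, -2]]
... * rho(a) = [[2, 1], [-5, -2]]  ->  [[-31, -13], [12, 5]]
... * rho(a) = [[2, 1], [-5, -2]]  ->  [[3, -5], [-1, 2]]
... * rho(b^-1) = [[-3, 5], [1, -2]]  ->  [[-14, 25], [5, -9]]
... * rho(a) = [[2, 1], [-5, -2]]  ->  [[-153, -64], [55, 23]]
... * rho(a) = [[2, 1], [-5, -2]]  ->  [[14, -25], [-5, 9]]
... * rho(b) = [[-2, -5], [-1, -3]]  ->  [[-3, 5], [1, -2]]
... * rho(a) = [[2, 1], [-5, -2]]  ->  [[-31, -13], [12, 5]]
... * rho(b^-1) = [[-3, 5], [1, -2]]  ->  [[80, -129], [-31, 50]]
... * rho(a) = [[2, 1], [-5, -2]]  ->  [[805, 338], [-312, -131]]
... * rho(b^-1) = [[-3, 5], [1, -2]]  ->  [[-2077, 3349], [805, -1298]]
... * rho(a) = [[2, 1], [-5, -2]]  ->  [[-20899, -8775], [8100, 3401]]
... * rho(b) = [[-2, -5], [-1, -3]]  ->  [[50573, 130820], [-19601, -50703]]
... * rho(a^-1) = [[-2, -1], [5, 2]]  ->  [[552954, 211067], [-214313, -81805]]
... * rho(b^-1) = [[-3, 5], [1, -2]]  ->  [[-1447795, 2342636], [561134, -907955]]
tr = -1447795 + -907955 = -2355750

-2355750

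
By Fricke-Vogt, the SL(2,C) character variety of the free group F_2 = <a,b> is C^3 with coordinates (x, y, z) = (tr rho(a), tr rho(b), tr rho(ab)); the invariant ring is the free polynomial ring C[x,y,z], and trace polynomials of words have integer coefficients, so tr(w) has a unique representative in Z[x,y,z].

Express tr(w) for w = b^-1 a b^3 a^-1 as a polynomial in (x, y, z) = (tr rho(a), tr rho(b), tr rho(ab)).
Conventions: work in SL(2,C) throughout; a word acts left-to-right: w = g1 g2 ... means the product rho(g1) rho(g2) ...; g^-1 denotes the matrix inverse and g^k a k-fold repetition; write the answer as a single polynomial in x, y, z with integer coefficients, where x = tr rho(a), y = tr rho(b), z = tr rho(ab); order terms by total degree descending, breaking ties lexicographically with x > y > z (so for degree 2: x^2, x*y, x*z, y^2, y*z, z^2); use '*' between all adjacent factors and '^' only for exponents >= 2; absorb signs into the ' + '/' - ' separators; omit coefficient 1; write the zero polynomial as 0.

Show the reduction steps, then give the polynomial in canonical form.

tr(a b^2) = tr(b) tr(a b) - tr(a)  (reduce the b square) = y*z - x
tr(a^2 b) = tr(a) tr(b a) - tr(b)  (reduce the a square) = x*z - y
tr(a^2) = tr(a) tr(a) - tr(1)  (reduce the a square) = x^2 - 2
and tr(b a^2 b) = tr(b) tr(a^2 b) - tr(a^2)  (reduce the b square) = x*y*z - x^2 - y^2 + 2
tr(a b^3 a) = tr(b) tr(b a^2 b) - tr(b a^2)  (reduce the b square) = x*y^2*z - x^2*y - y^3 - x*z + 3*y
tr(a b a b) = tr(a b) tr(a b) - tr(1)  (split on a) = z^2 - 2
tr(a b a b^2) = tr(b) tr(a b a b) - tr(a b a)  (reduce the b square) = y*z^2 - x*z - y
tr(a b^3 a b) = tr(b) tr(a b a b^2) - tr(a b a b)  (reduce the b square) = y^2*z^2 - x*y*z - y^2 - z^2 + 2
and tr(b^-1 a b^3 a) = tr(a b^3 a) tr(b) - tr(a b^3 a b)  (eliminate b^-1) = x*y^3*z - x^2*y^2 - y^4 - y^2*z^2 + 4*y^2 + z^2 - 2
tr(b^-1 a b^3 a^-1) = tr(b^-1 a b^3) tr(a) - tr(b^-1 a b^3 a)  (eliminate a^-1) = -x*y^3*z + x^2*y^2 + y^4 + y^2*z^2 + x*y*z - x^2 - 4*y^2 - z^2 + 2

-x*y^3*z + x^2*y^2 + y^4 + y^2*z^2 + x*y*z - x^2 - 4*y^2 - z^2 + 2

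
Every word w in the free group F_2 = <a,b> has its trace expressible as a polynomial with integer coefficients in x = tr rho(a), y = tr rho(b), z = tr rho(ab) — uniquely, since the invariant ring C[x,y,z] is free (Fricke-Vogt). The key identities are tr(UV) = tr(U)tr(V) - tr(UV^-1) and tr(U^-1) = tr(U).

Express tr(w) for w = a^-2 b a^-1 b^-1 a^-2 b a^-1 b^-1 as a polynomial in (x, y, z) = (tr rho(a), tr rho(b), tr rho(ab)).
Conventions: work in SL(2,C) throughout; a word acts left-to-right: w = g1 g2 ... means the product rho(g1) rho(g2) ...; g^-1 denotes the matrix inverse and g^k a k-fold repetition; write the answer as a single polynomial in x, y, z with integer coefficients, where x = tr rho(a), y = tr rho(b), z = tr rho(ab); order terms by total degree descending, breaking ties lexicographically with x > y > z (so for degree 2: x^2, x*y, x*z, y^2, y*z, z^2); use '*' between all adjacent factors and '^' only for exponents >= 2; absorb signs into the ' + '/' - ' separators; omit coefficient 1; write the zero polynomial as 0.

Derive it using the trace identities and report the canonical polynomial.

trace(a^-1) = trace(a) = x
trace(a^-2) = trace(a^-1) * trace(a) - trace(1)  (eliminate a^-1) = x^2 - 2
use: trace(a^-3) = trace(a^-2) * trace(a) - trace(a^-1)  (eliminate a^-1) = x^3 - 3*x
trace(a^-4) = trace(a^-3) * trace(a) - trace(a^-2)  (eliminate a^-1) = x^4 - 4*x^2 + 2
apply: trace(b a b) = trace(b) * trace(a b) - trace(a)  (reduce the b square) = y*z - x
trace(b a b a) = trace(a b) * trace(a b) - trace(1)  (split on a) = z^2 - 2
trace(a^-1 b a b) = trace(b a b) * trace(a) - trace(b a b a)  (eliminate a^-1) = x*y*z - x^2 - z^2 + 2
apply: trace(b a b^-1 a^-1) = trace(a^-1 b a) * trace(b) - trace(a^-1 b a b)  (eliminate b^-1) = -x*y*z + x^2 + y^2 + z^2 - 2
trace(a^-2 b a b^-1) = trace(b a b^-1 a^-1) * trace(a) - trace(b a b^-1)  (eliminate a^-1) = -x^2*y*z + x^3 + x*y^2 + x*z^2 - 3*x
apply: trace(a^-1 b a b^-1 a^-2) = trace(a^-2 b a b^-1) * trace(a) - trace(a^-2 b a b^-1 a)  (eliminate a^-1) = -x^3*y*z + x^4 + x^2*y^2 + x^2*z^2 + x*y*z - 4*x^2 - y^2 - z^2 + 2
apply: trace(b^-1 a^-4 b a) = trace(a^-1 b a b^-1 a^-2) * trace(a) - trace(a^-1 b a b^-1 a^-1)  (eliminate a^-1) = -x^4*y*z + x^5 + x^3*y^2 + x^3*z^2 + 2*x^2*y*z - 5*x^3 - 2*x*y^2 - 2*x*z^2 + 5*x
apply: trace(a^-2 b a^-1 b^-1 a^-2) = trace(b^-1 a^-4 b) * trace(a) - trace(b^-1 a^-4 b a)  (eliminate a^-1) = x^4*y*z - x^3*y^2 - x^3*z^2 - 2*x^2*y*z + x^3 + 2*x*y^2 + 2*x*z^2 - 3*x
apply: trace(a^2 b) = trace(a) * trace(b a) - trace(b)  (reduce the a square) = x*z - y
apply: trace(b a^2 b) = trace(b) * trace(a^2 b) - trace(a^2)  (reduce the b square) = x*y*z - x^2 - y^2 + 2
apply: trace(b a^2 b a) = trace(a) * trace(b a b a) - trace(b a b)  (reduce the a square) = x*z^2 - y*z - x
apply: trace(a^-1 b a^2 b) = trace(b a^2 b) * trace(a) - trace(b a^2 b a)  (eliminate a^-1) = x^2*y*z - x^3 - x*y^2 - x*z^2 + y*z + 3*x
use: trace(a b^-1 a^-1 b a) = trace(a^-1 b a^2) * trace(b) - trace(a^-1 b a^2 b)  (eliminate b^-1) = -x^2*y*z + x^3 + x*y^2 + x*z^2 - 3*x
trace(a^2 b a) = trace(a) * trace(a b a) - trace(a b)  (reduce the a square) = x^2*z - x*y - z
apply: trace(a b a^2 b a) = trace(a) * trace(b a^2 b a) - trace(b a^2 b)  (reduce the a square) = x^2*z^2 - 2*x*y*z + y^2 - 2
apply: trace(b a b a b a) = trace(a b) * trace(a b a b) - trace(a^-1 b^-1)  (split on a) = z^3 - 3*z
apply: trace(b a b a b) = trace(b) * trace(a b a b) - trace(a b a)  (reduce the b square) = y*z^2 - x*z - y
use: trace(a b a^2 b a b) = trace(a) * trace(b a b a b a) - trace(b a b a b)  (reduce the a square) = x*z^3 - y*z^2 - 2*x*z + y
trace(b a^2 b a b^-1 a) = trace(a b a^2 b a) * trace(b) - trace(a b a^2 b a b)  (eliminate b^-1) = x^2*y*z^2 - 2*x*y^2*z - x*z^3 + y^3 + y*z^2 + 2*x*z - 3*y
use: trace(a b a b^-1 a^-1 b a) = trace(b a^2 b a b^-1) * trace(a) - trace(b a^2 b a b^-1 a)  (eliminate a^-1) = -x^2*y*z^2 + x^3*z + 2*x*y^2*z + x*z^3 - x^2*y - y^3 - y*z^2 - 3*x*z + 3*y
trace(a b a b a b a b) = trace(a b a b) * trace(a b a b) - trace(1)  (split on a) = z^4 - 4*z^2 + 2
trace(b a b a b a b^-1 a) = trace(a b a b a b a) * trace(b) - trace(a b a b a b a b)  (eliminate b^-1) = x*y*z^3 - y^2*z^2 - z^4 - 2*x*y*z + y^2 + 4*z^2 - 2
trace(a b a b^-1 a^-1 b a b) = trace(b a b a b a b^-1) * trace(a) - trace(b a b a b a b^-1 a)  (eliminate a^-1) = -x*y*z^3 + x^2*z^2 + y^2*z^2 + z^4 + x*y*z - x^2 - y^2 - 4*z^2 + 2
use: trace(b a b^-1 a^-1 b a b^-1 a) = trace(a b a b^-1 a^-1 b a) * trace(b) - trace(a b a b^-1 a^-1 b a b)  (eliminate b^-1) = -x^2*y^2*z^2 + x^3*y*z + 2*x*y^3*z + 2*x*y*z^3 - x^2*y^2 - x^2*z^2 - y^4 - 2*y^2*z^2 - z^4 - 4*x*y*z + x^2 + 4*y^2 + 4*z^2 - 2
apply: trace(a^-1 b a b^-1 a^-1 b a b^-1) = trace(b a b^-1 a^-1 b a b^-1) * trace(a) - trace(b a b^-1 a^-1 b a b^-1 a)  (eliminate a^-1) = x^2*y^2*z^2 - 2*x^3*y*z - 2*x*y^3*z - 2*x*y*z^3 + x^4 + 2*x^2*y^2 + 2*x^2*z^2 + y^4 + 2*y^2*z^2 + z^4 + 4*x*y*z - 4*x^2 - 4*y^2 - 4*z^2 + 2
trace(b a b^-1 a^-2 b a b^-1 a^-1) = trace(a^-1 b a b^-1 a^-1 b a b^-1) * trace(a) - trace(a^-1 b a b^-1 a^-1 b a b^-1 a)  (eliminate a^-1) = x^3*y^2*z^2 - 2*x^4*y*z - 2*x^2*y^3*z - 2*x^2*y*z^3 + x^5 + 2*x^3*y^2 + 2*x^3*z^2 + x*y^4 + 2*x*y^2*z^2 + x*z^4 + 5*x^2*y*z - 5*x^3 - 5*x*y^2 - 5*x*z^2 + 5*x
use: trace(a b^-1 a^-2 b a) = trace(a^-1 b a^2 b^-1) * trace(a) - trace(a^-1 b a^2 b^-1 a)  (eliminate a^-1) = -x^3*y*z + x^4 + x^2*y^2 + x^2*z^2 - 4*x^2 + 2
apply: trace(b^-1 a^-2 b a b^-1 a^-2 b a) = trace(b a b^-1 a^-2 b a b^-1 a^-1) * trace(a) - trace(b a b^-1 a^-2 b a b^-1)  (eliminate a^-1) = x^4*y^2*z^2 - 2*x^5*y*z - 2*x^3*y^3*z - 2*x^3*y*z^3 + x^6 + 2*x^4*y^2 + 2*x^4*z^2 + x^2*y^4 + 2*x^2*y^2*z^2 + x^2*z^4 + 6*x^3*y*z - 6*x^4 - 6*x^2*y^2 - 6*x^2*z^2 + 9*x^2 - 2
apply: trace(b^-1 a^-2 b a^-1 b^-1 a^-2 b a) = trace(b^-1 a^-2 b a b^-1 a^-2 b) * trace(a) - trace(b^-1 a^-2 b a b^-1 a^-2 b a)  (eliminate a^-1) = -x^4*y^2*z^2 + x^5*y*z + 2*x^3*y^3*z + 2*x^3*y*z^3 - x^4*y^2 - x^4*z^2 - x^2*y^4 - 2*x^2*y^2*z^2 - x^2*z^4 - 4*x^3*y*z + x^4 + 4*x^2*y^2 + 4*x^2*z^2 - 4*x^2 + 2
use: trace(a^-2 b a^-1 b^-1 a^-2 b a^-1 b^-1) = trace(b^-1 a^-2 b a^-1 b^-1 a^-2 b) * trace(a) - trace(b^-1 a^-2 b a^-1 b^-1 a^-2 b a)  (eliminate a^-1) = x^4*y^2*z^2 - 2*x^3*y^3*z - 2*x^3*y*z^3 + x^2*y^4 + 2*x^2*y^2*z^2 + x^2*z^4 + 2*x^3*y*z - 2*x^2*y^2 - 2*x^2*z^2 + x^2 - 2

x^4*y^2*z^2 - 2*x^3*y^3*z - 2*x^3*y*z^3 + x^2*y^4 + 2*x^2*y^2*z^2 + x^2*z^4 + 2*x^3*y*z - 2*x^2*y^2 - 2*x^2*z^2 + x^2 - 2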